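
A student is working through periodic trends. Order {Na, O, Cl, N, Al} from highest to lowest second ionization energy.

After 1 electron has been removed, what remains? Na⁺ is the bare [Ne] core; O⁺ still has 5 valence electrons; Cl⁺ still has 6 valence electrons; N⁺ still has 4 valence electrons; Al⁺ still has 2 valence electrons.
Core electrons are held far more tightly than valence electrons, so Na tops the IE_2 order.
Valence configurations: O⁺ [He]2s²2p³, Cl⁺ [Ne]3s²3p⁴, N⁺ [He]2s²2p², Al⁺ [Ne]3s².
Tabulated IE_2 (kJ/mol): Na 4562, O 3388, Cl 2298, N 2856, Al 1817.
Hence IE_2: Al < Cl < N < O < Na.

Na > O > N > Cl > Al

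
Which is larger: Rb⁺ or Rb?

Rb

Forming Rb⁺ removes 1 electron from Rb. Fewer electrons for the same nuclear charge means less shielding and a higher Z_eff on the remaining electrons, and for main-group metals the entire outer shell is lost.
A cation is smaller than its parent atom: Rb⁺ < Rb.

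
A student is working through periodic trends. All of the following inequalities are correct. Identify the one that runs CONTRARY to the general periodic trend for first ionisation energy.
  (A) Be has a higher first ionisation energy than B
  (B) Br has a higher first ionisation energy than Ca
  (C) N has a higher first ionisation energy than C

(A)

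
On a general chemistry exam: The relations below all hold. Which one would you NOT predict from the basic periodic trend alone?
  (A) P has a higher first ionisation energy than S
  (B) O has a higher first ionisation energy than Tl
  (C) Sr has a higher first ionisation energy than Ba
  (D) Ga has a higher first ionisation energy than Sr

(A)

The general trend: first ionisation energy increases across a period and decreases down a group.
(A) P (period 3, group 15) vs S (period 3, group 16): the stated order contradicts the simple trend.
(B) O (period 2, group 16) vs Tl (period 6, group 13): the stated order agrees with the simple trend.
(C) Sr (period 5, group 2) vs Ba (period 6, group 2): the stated order agrees with the simple trend.
(D) Ga (period 4, group 13) vs Sr (period 5, group 2): the stated order agrees with the simple trend.
The exception is (A): S (3p⁴) ionizes more easily than half-filled P (3p³) because the paired 3p electron in S is pushed out by e⁻–e⁻ repulsion.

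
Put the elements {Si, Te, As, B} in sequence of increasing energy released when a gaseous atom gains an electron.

B, As, Si, Te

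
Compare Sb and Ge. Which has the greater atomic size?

Sb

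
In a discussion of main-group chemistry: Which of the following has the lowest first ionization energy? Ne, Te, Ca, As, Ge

Ca

Ne is in period 2, group 18; Ca is in period 4, group 2; Ge is in period 4, group 14; As is in period 4, group 15; Te is in period 5, group 16.
Removing the outermost electron gets harder across a period and easier down a group.
These span different periods and groups, so the two trends combine.
Ge > Ca: Ge lies to the right of Ca in period 4, so the across-period effect alone puts Ge higher.
Te > Ge: period and group pull opposite ways; the across-period shift dominates (869 vs 762 kJ/mol).
As > Te: period and group pull opposite ways; the down-group shift dominates (947 vs 869 kJ/mol).
Ne > As: both effects reinforce here, so Ne is clearly the higher of the two.
Tabulated first ionization energy (kJ/mol): Ne 2081, Ca 590, Ge 762, As 947, Te 869.
The lowest first ionization energy among these belongs to Ca.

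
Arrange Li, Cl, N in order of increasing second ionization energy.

IE_2 is the cost of taking one more electron from the +1 cation: Li⁺ is the bare [He] core; Cl⁺ still has 6 valence electrons; N⁺ still has 4 valence electrons.
Pulling an electron out of a noble-gas core costs far more than removing a remaining valence electron, so Li sits at the high end of IE_2.
Valence configurations: Cl⁺ [Ne]3s²3p⁴, N⁺ [He]2s²2p².
Approximate IE_2 values (kJ/mol): Li 7298, Cl 2298, N 2856.
So the second ionization energies run Cl < N < Li.

Cl, N, Li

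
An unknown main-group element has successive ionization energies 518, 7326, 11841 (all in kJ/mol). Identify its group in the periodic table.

Group 1

Look for the largest jump between consecutive ionization energies: IE2/IE1 ≈ 14.1, far larger than any earlier ratio.
That jump marks the point where a core electron is being removed. So the atom has 1 valence electron.
A main-group element with 1 valence electron is in group 1.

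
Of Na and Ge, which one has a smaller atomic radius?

Na is in period 3, group 1; Ge is in period 4, group 14.
Radius decreases left→right (rising Z_eff, same n) and increases top→bottom (higher n).
Neither a single period nor a single group — weigh both effects.
Na > Ge: the two effects oppose for this pair; the across-period effect wins (155 vs 121 pm).
Tabulated atomic radius (pm): Na 155, Ge 121.
So Ge has the smaller atomic radius (Ge < Na).

Ge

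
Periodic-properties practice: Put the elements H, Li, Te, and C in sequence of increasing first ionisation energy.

Li, Te, C, H

IE₁ increases left→right with effective nuclear charge and decreases top→bottom as the valence shell moves farther out.
Neither a single period nor a single group — weigh both effects.
Te > Li: period and group pull opposite ways; the across-period shift dominates (869 vs 520 kJ/mol).
C > Te: the two effects oppose for this pair; the down-group effect wins (1086 vs 869 kJ/mol).
H > C: the two effects oppose for this pair; the down-group effect wins (1312 vs 1086 kJ/mol).
For reference (kJ/mol): H 1312, Li 520, C 1086, Te 869.
So from lowest to highest: Li < Te < C < H.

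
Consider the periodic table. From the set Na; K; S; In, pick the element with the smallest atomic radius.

Atomic radius shrinks across a period as nuclear charge pulls the same shell inward, and grows down a group as new shells are added.
Neither a single period nor a single group — weigh both effects.
In > S: both effects reinforce here, so In is clearly the larger of the two.
Na > In: the two effects oppose for this pair; the across-period effect wins (155 vs 142 pm).
K > Na: K sits below Na in group 1, so the down-group effect alone puts K larger.
Tabulated atomic radius (pm): Na 155, S 103, K 196, In 142.
The smallest atomic radius among these belongs to S.

S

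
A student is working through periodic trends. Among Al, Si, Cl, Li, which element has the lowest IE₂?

Consider each +1 ion: Al⁺ still has 2 valence electrons; Si⁺ still has 3 valence electrons; Cl⁺ still has 6 valence electrons; Li⁺ is the bare [He] core.
Core electrons are held far more tightly than valence electrons, so Li tops the IE_2 order.
Valence configurations: Al⁺ [Ne]3s², Si⁺ [Ne]3s²3p¹, Cl⁺ [Ne]3s²3p⁴.
Si⁺ loses a lone 3p electron whereas Al⁺ must break into a filled 3s² pair, so IE_2(Al) > IE_2(Si) even though Si has the higher nuclear charge.
Approximate IE_2 values (kJ/mol): Al 1817, Si 1577, Cl 2298, Li 7298.
So the second ionization energies run Si < Al < Cl < Li.

Si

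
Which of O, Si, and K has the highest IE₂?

Consider each +1 ion: O⁺ still has 5 valence electrons; Si⁺ still has 3 valence electrons; K⁺ is the bare [Ar] core.
Usually core removal costs more than valence removal, but here the competition is close: a tightly held n=2 valence electron can cost more to remove than an n=3 core electron, so the actual values have to decide it.
Valence configurations: O⁺ [He]2s²2p³, Si⁺ [Ne]3s²3p¹.
Tabulated IE_2 (kJ/mol): O 3388, Si 1577, K 3052.
So the second ionization energies run Si < K < O.

O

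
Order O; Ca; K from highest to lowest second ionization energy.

O > K > Ca

After 1 electron has been removed, what remains? O⁺ still has 5 valence electrons; Ca⁺ still has 1 valence electron; K⁺ is the bare [Ar] core.
Usually core removal costs more than valence removal, but here the competition is close: a tightly held n=2 valence electron can cost more to remove than an n=3 core electron, so the actual values have to decide it.
Valence configurations: O⁺ [He]2s²2p³, Ca⁺ [Ar]4s¹.
Tabulated IE_2 (kJ/mol): O 3388, Ca 1145, K 3052.
Overall IE_2 order: Ca < K < O.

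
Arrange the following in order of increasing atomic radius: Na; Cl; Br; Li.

Li is in period 2, group 1; Na is in period 3, group 1; Cl is in period 3, group 17; Br is in period 4, group 17.
Atomic radius shrinks across a period as nuclear charge pulls the same shell inward, and grows down a group as new shells are added.
Neither a single period nor a single group — weigh both effects.
Br > Cl: they share group 17; the group trend gives Br the larger value.
Li > Br: period and group pull opposite ways; the across-period shift dominates (133 vs 114 pm).
Na > Li: Na sits below Li in group 1, so the down-group effect alone puts Na larger.
Tabulated atomic radius (pm): Li 133, Na 155, Cl 99, Br 114.
So from smallest to largest: Cl < Br < Li < Na.

Cl < Br < Li < Na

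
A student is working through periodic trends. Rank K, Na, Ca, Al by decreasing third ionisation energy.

Na, Ca, K, Al

After 2 electrons have been removed, what remains? K²⁺ is already 1 electron into the core; Na²⁺ is already 1 electron into the core; Ca²⁺ is the bare [Ar] core; Al²⁺ still has 1 valence electron.
Pulling an electron out of a noble-gas core costs far more than removing a remaining valence electron, so K, Ca and Na sit at the high end of IE_3.
Tabulated IE_3 (kJ/mol): K 4420, Na 6910, Ca 4912, Al 2745.
Putting it together, IE_3: Al < K < Ca < Na.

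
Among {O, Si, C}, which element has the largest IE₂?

O

Consider each +1 ion: O⁺ still has 5 valence electrons; Si⁺ still has 3 valence electrons; C⁺ still has 3 valence electrons.
All are still removing valence electrons, so compare the +1 ions as you would atoms: IE_2 generally rises across a period (higher Z_eff) and falls down a group (larger shell), subject to the usual subshell exceptions.
Valence configurations: O⁺ [He]2s²2p³, Si⁺ [Ne]3s²3p¹, C⁺ [He]2s²2p¹.
Approximate IE_2 values (kJ/mol): O 3388, Si 1577, C 2353.
So the second ionization energies run Si < C < O.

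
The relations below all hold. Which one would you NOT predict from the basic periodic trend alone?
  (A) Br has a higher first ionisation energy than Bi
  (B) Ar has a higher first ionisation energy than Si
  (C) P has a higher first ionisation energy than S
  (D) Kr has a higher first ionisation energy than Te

(C)

The general trend: first ionisation energy increases across a period and decreases down a group.
(A) Br (period 4, group 17) vs Bi (period 6, group 15): the stated order agrees with the simple trend.
(B) Ar (period 3, group 18) vs Si (period 3, group 14): the stated order agrees with the simple trend.
(C) P (period 3, group 15) vs S (period 3, group 16): the stated order contradicts the simple trend.
(D) Kr (period 4, group 18) vs Te (period 5, group 16): the stated order agrees with the simple trend.
The exception is (C): S (3p⁴) ionizes more easily than half-filled P (3p³) because the paired 3p electron in S is pushed out by e⁻–e⁻ repulsion.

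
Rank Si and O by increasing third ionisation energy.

Si < O

The third ionization energy removes an electron from the +2 ion. For each element: Si²⁺ still has 2 valence electrons; O²⁺ still has 4 valence electrons.
All are still removing valence electrons, so compare the +2 ions as you would atoms: IE_3 generally rises across a period (higher Z_eff) and falls down a group (larger shell), subject to the usual subshell exceptions.
Valence configurations: Si²⁺ [Ne]3s², O²⁺ [He]2s²2p².
Tabulated IE_3 (kJ/mol): Si 3232, O 5300.
Overall IE_3 order: Si < O.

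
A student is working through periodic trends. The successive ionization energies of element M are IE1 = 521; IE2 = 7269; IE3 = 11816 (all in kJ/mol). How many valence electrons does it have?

Look for the largest jump between consecutive ionization energies: IE2/IE1 ≈ 14.0, far larger than any earlier ratio.
That jump marks the point where a core electron is being removed. So the atom has 1 valence electron.

1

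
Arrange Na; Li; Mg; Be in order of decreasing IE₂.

Li > Na > Be > Mg

After 1 electron has been removed, what remains? Na⁺ is the bare [Ne] core; Li⁺ is the bare [He] core; Mg⁺ still has 1 valence electron; Be⁺ still has 1 valence electron.
Breaking into a closed-shell core is much more expensive than removing a leftover valence electron — Na and Li have the largest IE_2 here.
Valence configurations: Mg⁺ [Ne]3s¹, Be⁺ [He]2s¹.
The numbers (kJ/mol): Na 4562, Li 7298, Mg 1451, Be 1757.
Hence IE_2: Mg < Be < Na < Li.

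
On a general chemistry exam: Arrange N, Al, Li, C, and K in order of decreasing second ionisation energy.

Li, K, N, C, Al

The second ionization energy removes an electron from the +1 ion. For each element: N⁺ still has 4 valence electrons; Al⁺ still has 2 valence electrons; Li⁺ is the bare [He] core; C⁺ still has 3 valence electrons; K⁺ is the bare [Ar] core.
Core electrons are held far more tightly than valence electrons, so K and Li top the IE_2 order.
Valence configurations: N⁺ [He]2s²2p², Al⁺ [Ne]3s², C⁺ [He]2s²2p¹.
Approximate IE_2 values (kJ/mol): N 2856, Al 1817, Li 7298, C 2353, K 3052.
So the second ionization energies run Al < C < N < K < Li.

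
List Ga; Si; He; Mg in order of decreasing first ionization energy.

He > Si > Mg > Ga

He is in period 1, group 18; Mg is in period 3, group 2; Si is in period 3, group 14; Ga is in period 4, group 13.
First ionization energy rises across a period (greater Z_eff holds electrons more tightly) and falls down a group (valence electrons are farther from the nucleus).
Neither a single period nor a single group — weigh both effects.
Mg > Ga: period and group pull opposite ways; the down-group shift dominates (738 vs 579 kJ/mol).
Si > Mg: both are in period 3; the period trend gives Si the larger value.
He > Si: relative to Si, both the across-period and down-group shifts push He's first ionization energy up.
Tabulated first ionization energy (kJ/mol): He 2372, Mg 738, Si 786, Ga 579.
So from highest to lowest: He > Si > Mg > Ga.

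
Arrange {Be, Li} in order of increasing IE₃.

The third ionization energy removes an electron from the +2 ion. For each element: Be²⁺ is the bare [He] core; Li²⁺ is already 1 electron into the core.
All of these are removing an electron from a noble-gas core or deeper; the smaller core (lower principal quantum number) is held far more tightly, and within a period the higher nuclear charge binds the same core more tightly.
The numbers (kJ/mol): Be 14849, Li 11815.
Overall IE_3 order: Li < Be.

Li, Be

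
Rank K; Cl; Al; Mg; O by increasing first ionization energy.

O is in period 2, group 16; Mg is in period 3, group 2; Al is in period 3, group 13; Cl is in period 3, group 17; K is in period 4, group 1.
Removing the outermost electron gets harder across a period and easier down a group.
Neither a single period nor a single group — weigh both effects.
Al > K: both effects reinforce here, so Al is clearly the higher of the two.
Mg > Al: this pair runs against the simple trend — see the exception note.
Cl > Mg: both are in period 3; the period trend gives Cl the larger value.
O > Cl: the two effects oppose for this pair; the down-group effect wins (1314 vs 1251 kJ/mol).
Note the exception: Mg has a higher first ionization energy than Al, contrary to the simple trend — Al's single 3p electron is easier to remove than one from Mg's filled 3s².
Approximate values (kJ/mol): O 1314, Mg 738, Al 578, Cl 1251, K 419.
So from lowest to highest: K < Al < Mg < Cl < O.

K, Al, Mg, Cl, O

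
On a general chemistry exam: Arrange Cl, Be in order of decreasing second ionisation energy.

IE_2 is the cost of taking one more electron from the +1 cation: Cl⁺ still has 6 valence electrons; Be⁺ still has 1 valence electron.
All are still removing valence electrons, so compare the +1 ions as you would atoms: IE_2 generally rises across a period (higher Z_eff) and falls down a group (larger shell), subject to the usual subshell exceptions.
Valence configurations: Cl⁺ [Ne]3s²3p⁴, Be⁺ [He]2s¹.
The numbers (kJ/mol): Cl 2298, Be 1757.
So the second ionization energies run Be < Cl.

Cl, Be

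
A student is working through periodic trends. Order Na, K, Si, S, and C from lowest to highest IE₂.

Si < S < C < K < Na

The second ionization energy removes an electron from the +1 ion. For each element: Na⁺ is the bare [Ne] core; K⁺ is the bare [Ar] core; Si⁺ still has 3 valence electrons; S⁺ still has 5 valence electrons; C⁺ still has 3 valence electrons.
Breaking into a closed-shell core is much more expensive than removing a leftover valence electron — K and Na have the largest IE_2 here.
Valence configurations: Si⁺ [Ne]3s²3p¹, S⁺ [Ne]3s²3p³, C⁺ [He]2s²2p¹.
The numbers (kJ/mol): Na 4562, K 3052, Si 1577, S 2252, C 2353.
Overall IE_2 order: Si < S < C < K < Na.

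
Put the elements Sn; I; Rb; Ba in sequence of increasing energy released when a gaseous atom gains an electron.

Electron affinity generally becomes more exothermic across a period toward the halogens and less exothermic down a group.
Neither a single period nor a single group — weigh both effects.
Rb > Ba: period and group pull opposite ways; the down-group shift dominates (47 vs 14 kJ/mol).
Sn > Rb: Sn lies to the right of Rb in period 5, so the across-period effect alone puts Sn higher.
I > Sn: both are in period 5; the period trend gives I the larger value.
Approximate values (kJ/mol): Rb 47, Sn 107, I 295, Ba 14.
So from lowest to highest: Ba < Rb < Sn < I.

Ba < Rb < Sn < I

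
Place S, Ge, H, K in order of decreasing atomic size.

K > Ge > S > H

H is in period 1, group 1; S is in period 3, group 16; K is in period 4, group 1; Ge is in period 4, group 14.
Atomic radius shrinks across a period as nuclear charge pulls the same shell inward, and grows down a group as new shells are added.
Neither a single period nor a single group — weigh both effects.
S > H: the two effects oppose for this pair; the down-group effect wins (103 vs 32 pm).
Ge > S: relative to S, both the across-period and down-group shifts push Ge's atomic radius up.
K > Ge: K lies to the left of Ge in period 4, so the across-period effect alone puts K larger.
Approximate values (pm): H 32, S 103, K 196, Ge 121.
So from largest to smallest: K > Ge > S > H.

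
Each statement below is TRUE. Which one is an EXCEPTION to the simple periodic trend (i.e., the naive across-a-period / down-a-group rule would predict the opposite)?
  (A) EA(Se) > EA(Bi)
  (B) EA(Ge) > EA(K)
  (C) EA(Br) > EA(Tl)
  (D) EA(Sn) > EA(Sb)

(D)

The general trend: electron affinity increases across a period and decreases down a group.
(A) Se (period 4, group 16) vs Bi (period 6, group 15): the stated order agrees with the simple trend.
(B) Ge (period 4, group 14) vs K (period 4, group 1): the stated order agrees with the simple trend.
(C) Br (period 4, group 17) vs Tl (period 6, group 13): the stated order agrees with the simple trend.
(D) Sn (period 5, group 14) vs Sb (period 5, group 15): the stated order contradicts the simple trend.
The exception is (D): adding an electron to Sb's half-filled 5p³ is unfavourable, so Sn has the more exothermic EA.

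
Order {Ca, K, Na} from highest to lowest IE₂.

Na, K, Ca

IE_2 is the cost of taking one more electron from the +1 cation: Ca⁺ still has 1 valence electron; K⁺ is the bare [Ar] core; Na⁺ is the bare [Ne] core.
Core electrons are held far more tightly than valence electrons, so K and Na top the IE_2 order.
Tabulated IE_2 (kJ/mol): Ca 1145, K 3052, Na 4562.
So the second ionization energies run Ca < K < Na.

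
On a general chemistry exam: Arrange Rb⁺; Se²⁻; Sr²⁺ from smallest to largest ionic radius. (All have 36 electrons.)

Sr²⁺ < Rb⁺ < Se²⁻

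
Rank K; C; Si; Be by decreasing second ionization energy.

K, C, Be, Si

Consider each +1 ion: K⁺ is the bare [Ar] core; C⁺ still has 3 valence electrons; Si⁺ still has 3 valence electrons; Be⁺ still has 1 valence electron.
Core electrons are held far more tightly than valence electrons, so K tops the IE_2 order.
Valence configurations: C⁺ [He]2s²2p¹, Si⁺ [Ne]3s²3p¹, Be⁺ [He]2s¹.
Approximate IE_2 values (kJ/mol): K 3052, C 2353, Si 1577, Be 1757.
Hence IE_2: Si < Be < C < K.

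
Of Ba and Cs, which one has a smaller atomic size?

Ba

Cs is in period 6, group 1; Ba is in period 6, group 2.
Moving right in a period, electrons are added to the same shell under a stronger nuclear pull, so atoms get smaller; moving down, a new shell is opened and atoms get larger.
All lie in period 6, so atomic radius increases right to left.
So Ba has the smaller atomic size (Ba < Cs).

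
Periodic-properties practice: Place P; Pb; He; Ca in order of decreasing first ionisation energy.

He > P > Pb > Ca

He is in period 1, group 18; P is in period 3, group 15; Ca is in period 4, group 2; Pb is in period 6, group 14.
First ionization energy rises across a period (greater Z_eff holds electrons more tightly) and falls down a group (valence electrons are farther from the nucleus).
These span different periods and groups, so the two trends combine.
Pb > Ca: the two effects oppose for this pair; the across-period effect wins (716 vs 590 kJ/mol).
P > Pb: both effects reinforce here, so P is clearly the higher of the two.
He > P: both effects reinforce here, so He is clearly the higher of the two.
For reference (kJ/mol): He 2372, P 1012, Ca 590, Pb 716.
So from highest to lowest: He > P > Pb > Ca.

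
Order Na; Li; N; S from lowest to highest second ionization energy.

The second ionization energy removes an electron from the +1 ion. For each element: Na⁺ is the bare [Ne] core; Li⁺ is the bare [He] core; N⁺ still has 4 valence electrons; S⁺ still has 5 valence electrons.
Pulling an electron out of a noble-gas core costs far more than removing a remaining valence electron, so Na and Li sit at the high end of IE_2.
Valence configurations: N⁺ [He]2s²2p², S⁺ [Ne]3s²3p³.
Approximate IE_2 values (kJ/mol): Na 4562, Li 7298, N 2856, S 2252.
Putting it together, IE_2: S < N < Na < Li.

S, N, Na, Li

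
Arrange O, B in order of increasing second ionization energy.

After 1 electron has been removed, what remains? O⁺ still has 5 valence electrons; B⁺ still has 2 valence electrons.
All are still removing valence electrons, so compare the +1 ions as you would atoms: IE_2 generally rises across a period (higher Z_eff) and falls down a group (larger shell), subject to the usual subshell exceptions.
Valence configurations: O⁺ [He]2s²2p³, B⁺ [He]2s².
Tabulated IE_2 (kJ/mol): O 3388, B 2427.
Overall IE_2 order: B < O.

B, O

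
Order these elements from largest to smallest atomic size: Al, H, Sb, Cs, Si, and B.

Cs > Sb > Al > Si > B > H

H is in period 1, group 1; B is in period 2, group 13; Al is in period 3, group 13; Si is in period 3, group 14; Sb is in period 5, group 15; Cs is in period 6, group 1.
Radius decreases left→right (rising Z_eff, same n) and increases top→bottom (higher n).
These span different periods and groups, so the two trends combine.
B > H: the two effects oppose for this pair; the down-group effect wins (85 vs 32 pm).
Si > B: the two effects oppose for this pair; the down-group effect wins (116 vs 85 pm).
Al > Si: both are in period 3; the period trend gives Al the larger value.
Sb > Al: the two effects oppose for this pair; the down-group effect wins (140 vs 126 pm).
Cs > Sb: both effects reinforce here, so Cs is clearly the larger of the two.
Approximate values (pm): H 32, B 85, Al 126, Si 116, Sb 140, Cs 232.
So from largest to smallest: Cs > Sb > Al > Si > B > H.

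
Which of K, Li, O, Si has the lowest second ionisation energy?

After 1 electron has been removed, what remains? K⁺ is the bare [Ar] core; Li⁺ is the bare [He] core; O⁺ still has 5 valence electrons; Si⁺ still has 3 valence electrons.
Usually core removal costs more than valence removal, but here the competition is close: a tightly held n=2 valence electron can cost more to remove than an n=3 core electron, so the actual values have to decide it.
Valence configurations: O⁺ [He]2s²2p³, Si⁺ [Ne]3s²3p¹.
Approximate IE_2 values (kJ/mol): K 3052, Li 7298, O 3388, Si 1577.
Overall IE_2 order: Si < K < O < Li.

Si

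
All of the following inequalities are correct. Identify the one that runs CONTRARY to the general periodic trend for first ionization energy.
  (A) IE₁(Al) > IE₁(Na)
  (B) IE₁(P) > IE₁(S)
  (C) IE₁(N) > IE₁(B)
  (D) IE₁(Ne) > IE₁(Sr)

(B)

The general trend: first ionization energy increases across a period and decreases down a group.
(A) Al (period 3, group 13) vs Na (period 3, group 1): the stated order agrees with the simple trend.
(B) P (period 3, group 15) vs S (period 3, group 16): the stated order contradicts the simple trend.
(C) N (period 2, group 15) vs B (period 2, group 13): the stated order agrees with the simple trend.
(D) Ne (period 2, group 18) vs Sr (period 5, group 2): the stated order agrees with the simple trend.
The exception is (B): S (3p⁴) ionizes more easily than half-filled P (3p³) because the paired 3p electron in S is pushed out by e⁻–e⁻ repulsion.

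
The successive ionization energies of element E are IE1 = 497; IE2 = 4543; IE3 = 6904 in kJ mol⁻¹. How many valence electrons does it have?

Look for the largest jump between consecutive ionization energies: IE2/IE1 ≈ 9.1, far larger than any earlier ratio.
That jump marks the point where a core electron is being removed. So the atom has 1 valence electron.

1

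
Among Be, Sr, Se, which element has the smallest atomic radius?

Be is in period 2, group 2; Se is in period 4, group 16; Sr is in period 5, group 2.
Across a period the added protons contract the valence shell; down a group each new principal shell makes the atom larger.
Neither a single period nor a single group — weigh both effects.
Se > Be: the two effects oppose for this pair; the down-group effect wins (116 vs 102 pm).
Sr > Se: both effects reinforce here, so Sr is clearly the larger of the two.
Tabulated atomic radius (pm): Be 102, Se 116, Sr 185.
The smallest atomic radius among these belongs to Be.

Be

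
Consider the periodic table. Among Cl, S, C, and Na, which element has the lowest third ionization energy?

Consider each +2 ion: Cl²⁺ still has 5 valence electrons; S²⁺ still has 4 valence electrons; C²⁺ still has 2 valence electrons; Na²⁺ is already 1 electron into the core.
Core electrons are held far more tightly than valence electrons, so Na tops the IE_3 order.
Valence configurations: Cl²⁺ [Ne]3s²3p³, S²⁺ [Ne]3s²3p², C²⁺ [He]2s².
Tabulated IE_3 (kJ/mol): Cl 3822, S 3357, C 4620, Na 6910.
So the third ionization energies run S < Cl < C < Na.

S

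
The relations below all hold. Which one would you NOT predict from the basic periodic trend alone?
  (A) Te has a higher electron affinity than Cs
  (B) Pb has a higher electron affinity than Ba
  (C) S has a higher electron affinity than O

The general trend: electron affinity increases across a period and decreases down a group.
(A) Te (period 5, group 16) vs Cs (period 6, group 1): the stated order agrees with the simple trend.
(B) Pb (period 6, group 14) vs Ba (period 6, group 2): the stated order agrees with the simple trend.
(C) S (period 3, group 16) vs O (period 2, group 16): the stated order contradicts the simple trend.
The exception is (C): the compact 2p subshell of O repels the added electron more than S's larger 3p does.

(C)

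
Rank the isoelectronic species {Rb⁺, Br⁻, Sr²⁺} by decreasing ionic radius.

Br⁻, Rb⁺, Sr²⁺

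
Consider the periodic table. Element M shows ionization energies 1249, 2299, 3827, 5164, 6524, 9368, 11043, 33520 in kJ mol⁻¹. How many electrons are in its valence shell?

7

Look for the largest jump between consecutive ionization energies: IE8/IE7 ≈ 3.0, far larger than any earlier ratio.
That jump marks the point where a core electron is being removed. So the atom has 7 valence electrons.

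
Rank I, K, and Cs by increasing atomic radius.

K is in period 4, group 1; I is in period 5, group 17; Cs is in period 6, group 1.
Across a period the added protons contract the valence shell; down a group each new principal shell makes the atom larger.
These span different periods and groups, so the two trends combine.
K > I: the two effects oppose for this pair; the across-period effect wins (196 vs 133 pm).
Cs > K: they share group 1; the group trend gives Cs the larger value.
For reference (pm): K 196, I 133, Cs 232.
So from smallest to largest: I < K < Cs.

I, K, Cs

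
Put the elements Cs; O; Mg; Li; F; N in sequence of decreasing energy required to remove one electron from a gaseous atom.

F > N > O > Mg > Li > Cs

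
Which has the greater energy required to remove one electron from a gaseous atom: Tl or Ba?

Ba is in period 6, group 2; Tl is in period 6, group 13.
Removing the outermost electron gets harder across a period and easier down a group.
All lie in period 6, so first ionization energy increases left to right.
So Tl has the greater energy required to remove one electron from a gaseous atom (Tl > Ba).

Tl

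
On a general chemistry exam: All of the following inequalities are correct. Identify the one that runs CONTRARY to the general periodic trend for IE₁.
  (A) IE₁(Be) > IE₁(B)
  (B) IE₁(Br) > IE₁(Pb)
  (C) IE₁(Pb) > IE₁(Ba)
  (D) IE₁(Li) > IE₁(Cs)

(A)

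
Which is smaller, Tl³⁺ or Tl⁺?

Tl³⁺

Both ions have Z = 81 protons, but Tl³⁺ has lost more electrons, so its remaining electrons feel a larger effective nuclear charge per electron and are pulled in more tightly.
Higher positive charge → smaller ion, so Tl⁺ > Tl³⁺.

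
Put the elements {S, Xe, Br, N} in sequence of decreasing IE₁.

N > Xe > Br > S

N is in period 2, group 15; S is in period 3, group 16; Br is in period 4, group 17; Xe is in period 5, group 18.
Across a period the outer electron is held more tightly (higher IE₁); down a group it sits in a higher shell, more shielded, and comes off more easily.
These sit on a diagonal, where the across-period and down-group effects partly cancel.
Br > S: period and group pull opposite ways; the across-period shift dominates (1140 vs 1000 kJ/mol).
Xe > Br: period and group pull opposite ways; the across-period shift dominates (1170 vs 1140 kJ/mol).
N > Xe: the two effects oppose for this pair; the down-group effect wins (1402 vs 1170 kJ/mol).
For reference (kJ/mol): N 1402, S 1000, Br 1140, Xe 1170.
So from highest to lowest: N > Xe > Br > S.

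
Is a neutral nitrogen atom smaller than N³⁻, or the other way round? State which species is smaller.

N

Forming N³⁻ adds 3 electrons to N. More electron–electron repulsion in the same shell, with unchanged nuclear charge, lets the cloud expand.
An anion is larger than its parent atom: N³⁻ > N.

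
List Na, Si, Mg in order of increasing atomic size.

Si < Mg < Na

Na is in period 3, group 1; Mg is in period 3, group 2; Si is in period 3, group 14.
Moving right in a period, electrons are added to the same shell under a stronger nuclear pull, so atoms get smaller; moving down, a new shell is opened and atoms get larger.
All lie in period 3, so atomic radius increases right to left.
So from smallest to largest: Si < Mg < Na.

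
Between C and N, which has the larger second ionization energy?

Consider each +1 ion: C⁺ still has 3 valence electrons; N⁺ still has 4 valence electrons.
All are still removing valence electrons, so compare the +1 ions as you would atoms: IE_2 generally rises across a period (higher Z_eff) and falls down a group (larger shell), subject to the usual subshell exceptions.
Valence configurations: C⁺ [He]2s²2p¹, N⁺ [He]2s²2p².
Tabulated IE_2 (kJ/mol): C 2353, N 2856.
Putting it together, IE_2: C < N.

N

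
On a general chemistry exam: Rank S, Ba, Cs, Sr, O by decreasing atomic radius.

O is in period 2, group 16; S is in period 3, group 16; Sr is in period 5, group 2; Cs is in period 6, group 1; Ba is in period 6, group 2.
Radius decreases left→right (rising Z_eff, same n) and increases top→bottom (higher n).
Here both period and group differ, so the two effects have to be weighed against each other.
S > O: they share group 16; the group trend gives S the larger value.
Sr > S: both effects reinforce here, so Sr is clearly the larger of the two.
Ba > Sr: Ba sits below Sr in group 2, so the down-group effect alone puts Ba larger.
Cs > Ba: Cs lies to the left of Ba in period 6, so the across-period effect alone puts Cs larger.
For reference (pm): O 63, S 103, Sr 185, Cs 232, Ba 196.
So from largest to smallest: Cs > Ba > Sr > S > O.

Cs > Ba > Sr > S > O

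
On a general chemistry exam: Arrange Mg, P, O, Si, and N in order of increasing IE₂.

Mg, Si, P, N, O

The second ionization energy removes an electron from the +1 ion. For each element: Mg⁺ still has 1 valence electron; P⁺ still has 4 valence electrons; O⁺ still has 5 valence electrons; Si⁺ still has 3 valence electrons; N⁺ still has 4 valence electrons.
All are still removing valence electrons, so compare the +1 ions as you would atoms: IE_2 generally rises across a period (higher Z_eff) and falls down a group (larger shell), subject to the usual subshell exceptions.
Valence configurations: Mg⁺ [Ne]3s¹, P⁺ [Ne]3s²3p², O⁺ [He]2s²2p³, Si⁺ [Ne]3s²3p¹, N⁺ [He]2s²2p².
The numbers (kJ/mol): Mg 1451, P 1907, O 3388, Si 1577, N 2856.
Hence IE_2: Mg < Si < P < N < O.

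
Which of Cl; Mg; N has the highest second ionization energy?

After 1 electron has been removed, what remains? Cl⁺ still has 6 valence electrons; Mg⁺ still has 1 valence electron; N⁺ still has 4 valence electrons.
All are still removing valence electrons, so compare the +1 ions as you would atoms: IE_2 generally rises across a period (higher Z_eff) and falls down a group (larger shell), subject to the usual subshell exceptions.
Valence configurations: Cl⁺ [Ne]3s²3p⁴, Mg⁺ [Ne]3s¹, N⁺ [He]2s²2p².
Approximate IE_2 values (kJ/mol): Cl 2298, Mg 1451, N 2856.
Hence IE_2: Mg < Cl < N.

N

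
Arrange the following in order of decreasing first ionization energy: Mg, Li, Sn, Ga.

Mg > Sn > Ga > Li

Li is in period 2, group 1; Mg is in period 3, group 2; Ga is in period 4, group 13; Sn is in period 5, group 14.
Removing the outermost electron gets harder across a period and easier down a group.
These sit on a diagonal, where the across-period and down-group effects partly cancel.
Ga > Li: the two effects oppose for this pair; the across-period effect wins (579 vs 520 kJ/mol).
Sn > Ga: the two effects oppose for this pair; the across-period effect wins (709 vs 579 kJ/mol).
Mg > Sn: period and group pull opposite ways; the down-group shift dominates (738 vs 709 kJ/mol).
For reference (kJ/mol): Li 520, Mg 738, Ga 579, Sn 709.
So from highest to lowest: Mg > Sn > Ga > Li.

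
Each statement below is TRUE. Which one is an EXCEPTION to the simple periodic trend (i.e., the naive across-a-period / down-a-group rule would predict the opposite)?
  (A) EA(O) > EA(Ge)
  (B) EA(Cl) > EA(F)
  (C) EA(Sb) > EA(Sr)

(B)

The general trend: electron affinity increases across a period and decreases down a group.
(A) O (period 2, group 16) vs Ge (period 4, group 14): the stated order agrees with the simple trend.
(B) Cl (period 3, group 17) vs F (period 2, group 17): the stated order contradicts the simple trend.
(C) Sb (period 5, group 15) vs Sr (period 5, group 2): the stated order agrees with the simple trend.
The exception is (B): F's small 2p subshell makes the incoming electron feel strong e⁻–e⁻ repulsion, so Cl actually releases more energy on gaining an electron.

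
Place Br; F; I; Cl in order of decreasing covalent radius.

I, Br, Cl, F

F is in period 2, group 17; Cl is in period 3, group 17; Br is in period 4, group 17; I is in period 5, group 17.
Across a period the added protons contract the valence shell; down a group each new principal shell makes the atom larger.
All are in group 17, so atomic radius increases down the group.
So from largest to smallest: I > Br > Cl > F.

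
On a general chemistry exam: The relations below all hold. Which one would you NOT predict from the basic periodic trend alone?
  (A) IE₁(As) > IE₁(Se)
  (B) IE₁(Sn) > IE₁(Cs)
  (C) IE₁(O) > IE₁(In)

(A)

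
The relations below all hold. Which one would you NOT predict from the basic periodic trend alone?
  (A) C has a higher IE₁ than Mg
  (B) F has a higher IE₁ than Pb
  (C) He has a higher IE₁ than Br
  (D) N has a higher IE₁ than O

(D)

The general trend: IE₁ increases across a period and decreases down a group.
(A) C (period 2, group 14) vs Mg (period 3, group 2): the stated order agrees with the simple trend.
(B) F (period 2, group 17) vs Pb (period 6, group 14): the stated order agrees with the simple trend.
(C) He (period 1, group 18) vs Br (period 4, group 17): the stated order agrees with the simple trend.
(D) N (period 2, group 15) vs O (period 2, group 16): the stated order contradicts the simple trend.
The exception is (D): pairing an electron in O's 2p⁴ costs repulsion energy, so O ionizes more easily than half-filled N (2p³).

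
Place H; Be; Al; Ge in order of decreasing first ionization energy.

Removing the outermost electron gets harder across a period and easier down a group.
A diagonal step moves right (one effect) and down (the opposite effect) at once.
Ge > Al: the two effects oppose for this pair; the across-period effect wins (762 vs 578 kJ/mol).
Be > Ge: the two effects oppose for this pair; the down-group effect wins (900 vs 762 kJ/mol).
H > Be: the two effects oppose for this pair; the down-group effect wins (1312 vs 900 kJ/mol).
Tabulated first ionization energy (kJ/mol): H 1312, Be 900, Al 578, Ge 762.
So from highest to lowest: H > Be > Ge > Al.

H > Be > Ge > Al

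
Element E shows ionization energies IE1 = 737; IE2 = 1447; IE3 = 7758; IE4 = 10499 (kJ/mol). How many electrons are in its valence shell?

2

Look for the largest jump between consecutive ionization energies: IE3/IE2 ≈ 5.4, far larger than any earlier ratio.
That jump marks the point where a core electron is being removed. So the atom has 2 valence electrons.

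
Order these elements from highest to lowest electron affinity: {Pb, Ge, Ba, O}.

O, Ge, Pb, Ba

Electron affinity generally becomes more exothermic across a period toward the halogens and less exothermic down a group.
These span different periods and groups, so the two trends combine.
Pb > Ba: Pb lies to the right of Ba in period 6, so the across-period effect alone puts Pb higher.
Ge > Pb: they share group 14; the group trend gives Ge the larger value.
O > Ge: relative to Ge, both the across-period and down-group shifts push O's electron affinity up.
Approximate values (kJ/mol): O 141, Ge 119, Ba 14, Pb 35.
So from highest to lowest: O > Ge > Pb > Ba.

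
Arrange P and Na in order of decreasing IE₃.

IE_3 is the cost of taking one more electron from the +2 cation: P²⁺ still has 3 valence electrons; Na²⁺ is already 1 electron into the core.
Breaking into a closed-shell core is much more expensive than removing a leftover valence electron — Na has the largest IE_3 here.
The numbers (kJ/mol): P 2914, Na 6910.
Putting it together, IE_3: P < Na.

Na > P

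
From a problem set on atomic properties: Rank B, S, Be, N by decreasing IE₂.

N, B, S, Be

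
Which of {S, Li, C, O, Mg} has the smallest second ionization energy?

Mg

IE_2 is the cost of taking one more electron from the +1 cation: S⁺ still has 5 valence electrons; Li⁺ is the bare [He] core; C⁺ still has 3 valence electrons; O⁺ still has 5 valence electrons; Mg⁺ still has 1 valence electron.
Pulling an electron out of a noble-gas core costs far more than removing a remaining valence electron, so Li sits at the high end of IE_2.
Valence configurations: S⁺ [Ne]3s²3p³, C⁺ [He]2s²2p¹, O⁺ [He]2s²2p³, Mg⁺ [Ne]3s¹.
The numbers (kJ/mol): S 2252, Li 7298, C 2353, O 3388, Mg 1451.
Overall IE_2 order: Mg < S < C < O < Li.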